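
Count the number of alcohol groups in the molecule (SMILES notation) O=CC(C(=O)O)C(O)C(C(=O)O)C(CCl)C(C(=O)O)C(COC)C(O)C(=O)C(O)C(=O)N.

terminal –CHO: carbonyl C bonded to H and C → aldehyde.
pendant –COOH: carbonyl C bonded to C and –OH → carboxylic acid.
–OH on an sp³ carbon → alcohol (secondary).
pendant –COOH: carbonyl C bonded to C and –OH → carboxylic acid.
pendant –CH2X: halogen on sp³ carbon → alkyl halide.
pendant –COOH: carbonyl C bonded to C and –OH → carboxylic acid.
pendant –CH2OCH3: C–O–C linkage → ether.
–OH on an sp³ carbon → alcohol (secondary).
–C(=O)– with carbon on both sides → ketone.
–OH on an sp³ carbon → alcohol (secondary).
–C(=O)NH2: carbonyl C bonded to C and to N → amide (the N is not a separate amine).
Alcohol appears at: CH(OH), CH(OH), CH(OH) → 3.

3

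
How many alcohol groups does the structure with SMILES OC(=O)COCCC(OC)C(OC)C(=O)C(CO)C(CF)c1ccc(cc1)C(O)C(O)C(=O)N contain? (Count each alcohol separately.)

–COOH: carbonyl C bonded to –OH and C → carboxylic acid (the –OH is not a separate alcohol).
C–O–C with sp³ carbons on both sides and no adjacent C=O → ether.
pendant –OCH3: C–O–C with sp³ C, no adjacent C=O → ether.
pendant –OCH3: C–O–C with sp³ C, no adjacent C=O → ether.
–C(=O)– with carbon on both sides → ketone.
pendant –CH2OH on an sp³ backbone C → alcohol.
pendant –CH2X: halogen on sp³ carbon → alkyl halide.
para-disubstituted benzene ring → arene.
–OH on an sp³ carbon → alcohol (secondary).
–OH on an sp³ carbon → alcohol (secondary).
–C(=O)NH2: carbonyl C bonded to C and to N → amide (the N is not a separate amine).
Alcohol appears at: CH(CH2OH), CH(OH), CH(OH) → 3.

3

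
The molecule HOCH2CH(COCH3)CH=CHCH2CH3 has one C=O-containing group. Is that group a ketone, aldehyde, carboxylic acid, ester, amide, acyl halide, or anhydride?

The carbonyl is in the CH(COCH3) segment: pendant –COCH3: carbonyl C bonded to two carbons → ketone.

ketone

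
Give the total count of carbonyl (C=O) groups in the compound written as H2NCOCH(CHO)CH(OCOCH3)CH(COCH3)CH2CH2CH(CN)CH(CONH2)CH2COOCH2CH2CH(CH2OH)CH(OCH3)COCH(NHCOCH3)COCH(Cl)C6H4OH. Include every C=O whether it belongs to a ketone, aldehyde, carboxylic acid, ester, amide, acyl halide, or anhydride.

9

H2NCO: amide, 1 C=O (running total 1).
CH(CHO): aldehyde, 1 C=O (running total 2).
CH(OCOCH3): ester, 1 C=O (running total 3).
CH(COCH3): ketone, 1 C=O (running total 4).
CH(CONH2): amide, 1 C=O (running total 5).
CH2COOCH2: ester, 1 C=O (running total 6).
CO: ketone, 1 C=O (running total 7).
CH(NHCOCH3): amide, 1 C=O (running total 8).
CO: ketone, 1 C=O (running total 9).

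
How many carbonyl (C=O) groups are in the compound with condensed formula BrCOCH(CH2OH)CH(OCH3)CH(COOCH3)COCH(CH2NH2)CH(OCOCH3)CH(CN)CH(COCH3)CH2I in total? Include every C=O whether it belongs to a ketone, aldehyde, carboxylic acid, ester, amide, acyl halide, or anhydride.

BrCO: acyl halide, 1 C=O (running total 1).
CH(COOCH3): ester, 1 C=O (running total 2).
CO: ketone, 1 C=O (running total 3).
CH(OCOCH3): ester, 1 C=O (running total 4).
CH(COCH3): ketone, 1 C=O (running total 5).

5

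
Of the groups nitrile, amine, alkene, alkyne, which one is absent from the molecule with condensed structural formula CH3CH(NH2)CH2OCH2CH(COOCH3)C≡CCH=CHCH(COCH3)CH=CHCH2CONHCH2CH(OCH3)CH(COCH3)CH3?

alkene: present (CH=CH — C=C double bond → alkene).
alkyne: present (C≡C — C≡C triple bond → alkyne).
amine: present (CH(NH2) — –NH2 on an sp³ carbon with no adjacent C=O → amine).
nitrile: absent. In C≡C, the triple bond is C≡C, not C≡N.

nitrile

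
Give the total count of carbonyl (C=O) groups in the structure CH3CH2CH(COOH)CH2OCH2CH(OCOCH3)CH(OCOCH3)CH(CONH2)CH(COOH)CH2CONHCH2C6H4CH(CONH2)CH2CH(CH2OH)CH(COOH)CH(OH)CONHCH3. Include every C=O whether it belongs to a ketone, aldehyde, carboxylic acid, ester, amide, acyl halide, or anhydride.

9

CH(COOH): carboxylic acid, 1 C=O (running total 1).
CH(OCOCH3): ester, 1 C=O (running total 2).
CH(OCOCH3): ester, 1 C=O (running total 3).
CH(CONH2): amide, 1 C=O (running total 4).
CH(COOH): carboxylic acid, 1 C=O (running total 5).
CH2CONHCH2: amide, 1 C=O (running total 6).
CH(CONH2): amide, 1 C=O (running total 7).
CH(COOH): carboxylic acid, 1 C=O (running total 8).
CONHCH3: amide, 1 C=O (running total 9).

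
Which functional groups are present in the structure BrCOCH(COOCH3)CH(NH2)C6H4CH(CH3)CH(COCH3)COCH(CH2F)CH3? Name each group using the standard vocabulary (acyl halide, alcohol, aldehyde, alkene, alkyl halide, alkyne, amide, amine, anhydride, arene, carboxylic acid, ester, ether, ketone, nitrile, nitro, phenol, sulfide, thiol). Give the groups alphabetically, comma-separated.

–C(=O)Br: carbonyl C bonded to C and to a halogen → acyl halide (not alkyl halide).
pendant –COOCH3: carbonyl C bonded to C and –OCH3 → ester.
–NH2 on an sp³ carbon with no adjacent C=O → amine.
para-disubstituted benzene ring → arene.
pendant –COCH3: carbonyl C bonded to two carbons → ketone.
–C(=O)– with carbon on both sides → ketone.
pendant –CH2X: halogen on sp³ carbon → alkyl halide.

acyl halide, alkyl halide, amine, arene, ester, ketone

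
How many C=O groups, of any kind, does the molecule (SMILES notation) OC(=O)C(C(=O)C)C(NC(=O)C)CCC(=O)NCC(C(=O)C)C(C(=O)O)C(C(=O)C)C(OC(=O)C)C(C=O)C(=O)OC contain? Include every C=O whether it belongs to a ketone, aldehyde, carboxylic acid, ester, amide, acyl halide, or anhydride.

10

HOOC: carboxylic acid, 1 C=O (running total 1).
CH(COCH3): ketone, 1 C=O (running total 2).
CH(NHCOCH3): amide, 1 C=O (running total 3).
CH2CONHCH2: amide, 1 C=O (running total 4).
CH(COCH3): ketone, 1 C=O (running total 5).
CH(COOH): carboxylic acid, 1 C=O (running total 6).
CH(COCH3): ketone, 1 C=O (running total 7).
CH(OCOCH3): ester, 1 C=O (running total 8).
CH(CHO): aldehyde, 1 C=O (running total 9).
COOCH3: ester, 1 C=O (running total 10).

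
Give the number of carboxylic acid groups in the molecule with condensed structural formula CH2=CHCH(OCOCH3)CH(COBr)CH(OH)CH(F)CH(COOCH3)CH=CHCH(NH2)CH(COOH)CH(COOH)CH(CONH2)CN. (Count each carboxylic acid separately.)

C=C double bond → alkene.
pendant –OC(=O)CH3: an acyloxy group → ester.
pendant –C(=O)X: carbonyl C bonded to C and halogen → acyl halide.
–OH on an sp³ carbon → alcohol (secondary).
halogen on an sp³ carbon → alkyl halide.
pendant –COOCH3: carbonyl C bonded to C and –OCH3 → ester.
C=C double bond → alkene.
–NH2 on an sp³ carbon with no adjacent C=O → amine.
pendant –COOH: carbonyl C bonded to C and –OH → carboxylic acid.
pendant –COOH: carbonyl C bonded to C and –OH → carboxylic acid.
pendant –CONH2: carbonyl C bonded to C and N → amide.
–C≡N: carbon triple-bonded to nitrogen → nitrile.
Carboxylic acid appears at: CH(COOH), CH(COOH) → 2.

2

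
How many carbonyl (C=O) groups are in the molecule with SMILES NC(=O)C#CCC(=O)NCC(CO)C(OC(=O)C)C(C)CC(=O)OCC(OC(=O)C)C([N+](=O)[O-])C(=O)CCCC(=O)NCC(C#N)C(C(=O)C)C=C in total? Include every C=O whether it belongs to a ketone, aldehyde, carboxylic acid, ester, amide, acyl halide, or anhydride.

8

H2NCO: amide, 1 C=O (running total 1).
CH2CONHCH2: amide, 1 C=O (running total 2).
CH(OCOCH3): ester, 1 C=O (running total 3).
CH2COOCH2: ester, 1 C=O (running total 4).
CH(OCOCH3): ester, 1 C=O (running total 5).
CO: ketone, 1 C=O (running total 6).
CH2CONHCH2: amide, 1 C=O (running total 7).
CH(COCH3): ketone, 1 C=O (running total 8).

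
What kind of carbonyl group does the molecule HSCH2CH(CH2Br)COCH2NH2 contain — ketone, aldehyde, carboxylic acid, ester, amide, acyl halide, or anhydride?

The carbonyl is in the CO segment: –C(=O)– with carbon on both sides → ketone.

ketone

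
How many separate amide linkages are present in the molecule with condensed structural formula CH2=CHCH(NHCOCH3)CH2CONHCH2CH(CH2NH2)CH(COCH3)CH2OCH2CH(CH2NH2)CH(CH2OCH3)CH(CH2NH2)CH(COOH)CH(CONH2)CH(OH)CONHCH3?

4

Reading the structure from left to right:
  CH2=CH: C=C double bond → alkene.
  CH(NHCOCH3): pendant –NHC(=O)CH3: N bonded to a carbonyl → amide (not amine).
  CH2CONHCH2: –C(=O)–N– linkage → amide (the N is not an amine).
  CH(CH2NH2): pendant –CH2NH2: N on sp³ C, no adjacent C=O → amine.
  CH(COCH3): pendant –COCH3: carbonyl C bonded to two carbons → ketone.
  CH2OCH2: C–O–C with sp³ carbons on both sides and no adjacent C=O → ether.
  CH(CH2NH2): pendant –CH2NH2: N on sp³ C, no adjacent C=O → amine.
  CH(CH2OCH3): pendant –CH2OCH3: C–O–C linkage → ether.
  CH(CH2NH2): pendant –CH2NH2: N on sp³ C, no adjacent C=O → amine.
  CH(COOH): pendant –COOH: carbonyl C bonded to C and –OH → carboxylic acid.
  CH(CONH2): pendant –CONH2: carbonyl C bonded to C and N → amide.
  CH(OH): –OH on an sp³ carbon → alcohol (secondary).
  CONHCH3: –C(=O)NHCH3: carbonyl C bonded to C and to N → amide (the N is not an amine).
Amide appears at: CH(NHCOCH3), CH2CONHCH2, CH(CONH2), CONHCH3 → 4.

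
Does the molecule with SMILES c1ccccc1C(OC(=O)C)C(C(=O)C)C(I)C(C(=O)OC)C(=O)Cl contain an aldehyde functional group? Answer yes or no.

Taking each segment in turn:
  C6H5: C6H5– phenyl ring → arene.
  CH(OCOCH3): pendant –OC(=O)CH3: an acyloxy group → ester.
  CH(COCH3): pendant –COCH3: carbonyl C bonded to two carbons → ketone.
  CH(I): halogen on an sp³ carbon → alkyl halide.
  CH(COOCH3): pendant –COOCH3: carbonyl C bonded to C and –OCH3 → ester.
  COCl: –C(=O)Cl: carbonyl C bonded to C and to a halogen → acyl halide (not alkyl halide).
In CH(COCH3), the carbonyl carbon is bonded to two carbons, so it is a ketone, not an aldehyde.
The groups actually present are: acyl halide, alkyl halide, arene, ester, ketone.

no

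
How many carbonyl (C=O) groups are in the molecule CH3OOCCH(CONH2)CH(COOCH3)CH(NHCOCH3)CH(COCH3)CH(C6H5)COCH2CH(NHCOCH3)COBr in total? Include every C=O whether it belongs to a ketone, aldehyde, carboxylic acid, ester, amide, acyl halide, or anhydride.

8

CH3OOC: ester, 1 C=O (running total 1).
CH(CONH2): amide, 1 C=O (running total 2).
CH(COOCH3): ester, 1 C=O (running total 3).
CH(NHCOCH3): amide, 1 C=O (running total 4).
CH(COCH3): ketone, 1 C=O (running total 5).
CO: ketone, 1 C=O (running total 6).
CH(NHCOCH3): amide, 1 C=O (running total 7).
COBr: acyl halide, 1 C=O (running total 8).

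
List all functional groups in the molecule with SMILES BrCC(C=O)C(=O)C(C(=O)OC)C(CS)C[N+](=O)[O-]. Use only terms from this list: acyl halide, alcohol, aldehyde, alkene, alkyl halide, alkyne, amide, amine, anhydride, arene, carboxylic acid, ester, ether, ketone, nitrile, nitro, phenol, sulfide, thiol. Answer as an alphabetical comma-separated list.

aldehyde, alkyl halide, ester, ketone, nitro, thiol

halogen on an sp³ carbon → alkyl halide.
pendant –CHO: carbonyl C bonded to C and H → aldehyde.
–C(=O)– with carbon on both sides → ketone.
pendant –COOCH3: carbonyl C bonded to C and –OCH3 → ester.
pendant –CH2SH → thiol.
–NO2 on carbon → nitro group.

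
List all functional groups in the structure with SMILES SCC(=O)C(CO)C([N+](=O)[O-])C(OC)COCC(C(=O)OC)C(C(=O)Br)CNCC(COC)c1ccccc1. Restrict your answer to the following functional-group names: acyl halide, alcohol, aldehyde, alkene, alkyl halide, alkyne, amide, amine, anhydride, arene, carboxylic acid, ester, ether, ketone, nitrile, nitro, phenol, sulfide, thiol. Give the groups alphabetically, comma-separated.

acyl halide, alcohol, amine, arene, ester, ether, ketone, nitro, thiol

–SH on an sp³ carbon → thiol.
–C(=O)– with carbon on both sides → ketone.
pendant –CH2OH on an sp³ backbone C → alcohol.
–NO2 on an sp³ carbon → nitro (the N=O is not a carbonyl).
pendant –OCH3: C–O–C with sp³ C, no adjacent C=O → ether.
C–O–C with sp³ carbons on both sides and no adjacent C=O → ether.
pendant –COOCH3: carbonyl C bonded to C and –OCH3 → ester.
pendant –C(=O)X: carbonyl C bonded to C and halogen → acyl halide.
C–N–C with sp³ carbons and no adjacent C=O → amine (secondary).
pendant –CH2OCH3: C–O–C linkage → ether.
–C6H5 phenyl ring → arene.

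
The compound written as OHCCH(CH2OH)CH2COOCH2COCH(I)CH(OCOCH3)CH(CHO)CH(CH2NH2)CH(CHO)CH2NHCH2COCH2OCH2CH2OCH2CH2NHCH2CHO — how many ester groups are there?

2

Taking each segment in turn:
  OHC: terminal –CHO: carbonyl C bonded to H and C → aldehyde.
  CH(CH2OH): pendant –CH2OH on an sp³ backbone C → alcohol.
  CH2COOCH2: –C(=O)–O–C with C on the carbonyl side → ester.
  CO: –C(=O)– with carbon on both sides → ketone.
  CH(I): halogen on an sp³ carbon → alkyl halide.
  CH(OCOCH3): pendant –OC(=O)CH3: an acyloxy group → ester.
  CH(CHO): pendant –CHO: carbonyl C bonded to C and H → aldehyde.
  CH(CH2NH2): pendant –CH2NH2: N on sp³ C, no adjacent C=O → amine.
  CH(CHO): pendant –CHO: carbonyl C bonded to C and H → aldehyde.
  CH2NHCH2: C–N–C with sp³ carbons and no adjacent C=O → amine (secondary).
  CO: –C(=O)– with carbon on both sides → ketone.
  CH2OCH2: C–O–C with sp³ carbons on both sides and no adjacent C=O → ether.
  CH2OCH2: C–O–C with sp³ carbons on both sides and no adjacent C=O → ether.
  CH2NHCH2: C–N–C with sp³ carbons and no adjacent C=O → amine (secondary).
  CHO: terminal –CHO: carbonyl C bonded to H and C → aldehyde.
Ester appears at: CH2COOCH2, CH(OCOCH3) → 2.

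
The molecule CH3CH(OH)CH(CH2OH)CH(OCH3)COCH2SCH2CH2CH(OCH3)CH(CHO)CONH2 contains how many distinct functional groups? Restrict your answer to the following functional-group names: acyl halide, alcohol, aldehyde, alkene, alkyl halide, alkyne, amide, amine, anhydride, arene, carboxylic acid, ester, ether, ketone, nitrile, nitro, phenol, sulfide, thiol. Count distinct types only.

6

–OH on an sp³ carbon → alcohol (secondary).
pendant –CH2OH on an sp³ backbone C → alcohol.
pendant –OCH3: C–O–C with sp³ C, no adjacent C=O → ether.
–C(=O)– with carbon on both sides → ketone.
C–S–C linkage → sulfide (thioether).
pendant –OCH3: C–O–C with sp³ C, no adjacent C=O → ether.
pendant –CHO: carbonyl C bonded to C and H → aldehyde.
–C(=O)NH2: carbonyl C bonded to C and to N → amide (the N is not a separate amine).
Distinct types present: alcohol, aldehyde, amide, ether, ketone, sulfide.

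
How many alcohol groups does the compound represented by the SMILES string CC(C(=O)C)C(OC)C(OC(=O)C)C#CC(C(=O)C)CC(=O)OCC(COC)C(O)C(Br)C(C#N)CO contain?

pendant –COCH3: carbonyl C bonded to two carbons → ketone.
pendant –OCH3: C–O–C with sp³ C, no adjacent C=O → ether.
pendant –OC(=O)CH3: an acyloxy group → ester.
C≡C triple bond → alkyne.
pendant –COCH3: carbonyl C bonded to two carbons → ketone.
–C(=O)–O–C with C on the carbonyl side → ester.
pendant –CH2OCH3: C–O–C linkage → ether.
–OH on an sp³ carbon → alcohol (secondary).
halogen on an sp³ carbon → alkyl halide.
pendant –C≡N: nitrile.
–OH on an sp³ carbon → alcohol.
Alcohol appears at: CH(OH), CH2OH → 2.

2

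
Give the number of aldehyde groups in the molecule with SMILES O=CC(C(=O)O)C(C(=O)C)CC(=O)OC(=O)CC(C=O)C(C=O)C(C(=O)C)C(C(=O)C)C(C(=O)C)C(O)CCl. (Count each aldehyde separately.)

3

Reading the structure from left to right:
  OHC: terminal –CHO: carbonyl C bonded to H and C → aldehyde.
  CH(COOH): pendant –COOH: carbonyl C bonded to C and –OH → carboxylic acid.
  CH(COCH3): pendant –COCH3: carbonyl C bonded to two carbons → ketone.
  CH2CO-O-COCH2: two acyl groups sharing one oxygen, –C(=O)–O–C(=O)– → anhydride.
  CH(CHO): pendant –CHO: carbonyl C bonded to C and H → aldehyde.
  CH(CHO): pendant –CHO: carbonyl C bonded to C and H → aldehyde.
  CH(COCH3): pendant –COCH3: carbonyl C bonded to two carbons → ketone.
  CH(COCH3): pendant –COCH3: carbonyl C bonded to two carbons → ketone.
  CH(COCH3): pendant –COCH3: carbonyl C bonded to two carbons → ketone.
  CH(OH): –OH on an sp³ carbon → alcohol (secondary).
  CH2Cl: halogen on an sp³ carbon → alkyl halide.
Aldehyde appears at: OHC, CH(CHO), CH(CHO) → 3.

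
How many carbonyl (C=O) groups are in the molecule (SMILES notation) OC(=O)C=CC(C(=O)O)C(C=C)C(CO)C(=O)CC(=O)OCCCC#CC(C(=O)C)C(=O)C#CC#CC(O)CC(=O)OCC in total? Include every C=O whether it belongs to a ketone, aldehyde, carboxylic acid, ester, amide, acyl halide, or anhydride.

7

HOOC: carboxylic acid, 1 C=O (running total 1).
CH(COOH): carboxylic acid, 1 C=O (running total 2).
CO: ketone, 1 C=O (running total 3).
CH2COOCH2: ester, 1 C=O (running total 4).
CH(COCH3): ketone, 1 C=O (running total 5).
CO: ketone, 1 C=O (running total 6).
CH2COOCH2: ester, 1 C=O (running total 7).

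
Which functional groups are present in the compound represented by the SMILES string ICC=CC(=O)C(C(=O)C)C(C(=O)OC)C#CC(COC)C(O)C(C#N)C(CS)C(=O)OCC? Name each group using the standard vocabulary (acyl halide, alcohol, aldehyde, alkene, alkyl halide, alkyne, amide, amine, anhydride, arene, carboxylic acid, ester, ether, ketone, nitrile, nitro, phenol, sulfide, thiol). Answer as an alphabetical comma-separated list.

alcohol, alkene, alkyl halide, alkyne, ester, ether, ketone, nitrile, thiol

Reading the structure from left to right:
  ICH2: halogen on an sp³ carbon → alkyl halide.
  CH=CH: C=C double bond → alkene.
  CO: –C(=O)– with carbon on both sides → ketone.
  CH(COCH3): pendant –COCH3: carbonyl C bonded to two carbons → ketone.
  CH(COOCH3): pendant –COOCH3: carbonyl C bonded to C and –OCH3 → ester.
  C≡C: C≡C triple bond → alkyne.
  CH(CH2OCH3): pendant –CH2OCH3: C–O–C linkage → ether.
  CH(OH): –OH on an sp³ carbon → alcohol (secondary).
  CH(CN): pendant –C≡N: nitrile.
  CH(CH2SH): pendant –CH2SH → thiol.
  COOCH2CH3: –C(=O)OCH2CH3: carbonyl C bonded to C and to –OEt → ester.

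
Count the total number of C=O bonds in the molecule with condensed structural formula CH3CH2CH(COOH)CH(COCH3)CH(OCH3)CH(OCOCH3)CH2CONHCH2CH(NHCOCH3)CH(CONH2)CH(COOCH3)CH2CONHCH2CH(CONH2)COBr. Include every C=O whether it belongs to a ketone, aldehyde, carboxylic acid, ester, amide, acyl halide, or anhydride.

CH(COOH): carboxylic acid, 1 C=O (running total 1).
CH(COCH3): ketone, 1 C=O (running total 2).
CH(OCOCH3): ester, 1 C=O (running total 3).
CH2CONHCH2: amide, 1 C=O (running total 4).
CH(NHCOCH3): amide, 1 C=O (running total 5).
CH(CONH2): amide, 1 C=O (running total 6).
CH(COOCH3): ester, 1 C=O (running total 7).
CH2CONHCH2: amide, 1 C=O (running total 8).
CH(CONH2): amide, 1 C=O (running total 9).
COBr: acyl halide, 1 C=O (running total 10).

10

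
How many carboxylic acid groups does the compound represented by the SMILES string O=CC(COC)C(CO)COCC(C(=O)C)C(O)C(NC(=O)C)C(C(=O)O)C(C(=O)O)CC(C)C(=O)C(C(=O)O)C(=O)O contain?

terminal –CHO: carbonyl C bonded to H and C → aldehyde.
pendant –CH2OCH3: C–O–C linkage → ether.
pendant –CH2OH on an sp³ backbone C → alcohol.
C–O–C with sp³ carbons on both sides and no adjacent C=O → ether.
pendant –COCH3: carbonyl C bonded to two carbons → ketone.
–OH on an sp³ carbon → alcohol (secondary).
pendant –NHC(=O)CH3: N bonded to a carbonyl → amide (not amine).
pendant –COOH: carbonyl C bonded to C and –OH → carboxylic acid.
pendant –COOH: carbonyl C bonded to C and –OH → carboxylic acid.
–C(=O)– with carbon on both sides → ketone.
pendant –COOH: carbonyl C bonded to C and –OH → carboxylic acid.
–COOH: carbonyl C bonded to –OH and C → carboxylic acid (the –OH is not a separate alcohol).
Carboxylic acid appears at: CH(COOH), CH(COOH), CH(COOH), COOH → 4.

4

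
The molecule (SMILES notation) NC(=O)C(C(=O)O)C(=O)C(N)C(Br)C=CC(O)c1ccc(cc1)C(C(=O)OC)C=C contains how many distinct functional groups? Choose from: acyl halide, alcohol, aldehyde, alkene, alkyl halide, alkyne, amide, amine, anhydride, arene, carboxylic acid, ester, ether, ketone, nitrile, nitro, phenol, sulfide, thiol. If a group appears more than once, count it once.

9

Working along the chain:
  H2NCO: –C(=O)NH2: carbonyl C bonded to C and to N → amide (the N is not a separate amine).
  CH(COOH): pendant –COOH: carbonyl C bonded to C and –OH → carboxylic acid.
  CO: –C(=O)– with carbon on both sides → ketone.
  CH(NH2): –NH2 on an sp³ carbon with no adjacent C=O → amine.
  CH(Br): halogen on an sp³ carbon → alkyl halide.
  CH=CH: C=C double bond → alkene.
  CH(OH): –OH on an sp³ carbon → alcohol (secondary).
  C6H4: para-disubstituted benzene ring → arene.
  CH(COOCH3): pendant –COOCH3: carbonyl C bonded to C and –OCH3 → ester.
  CH=CH2: C=C double bond → alkene.
Distinct types present: alcohol, alkene, alkyl halide, amide, amine, arene, carboxylic acid, ester, ketone.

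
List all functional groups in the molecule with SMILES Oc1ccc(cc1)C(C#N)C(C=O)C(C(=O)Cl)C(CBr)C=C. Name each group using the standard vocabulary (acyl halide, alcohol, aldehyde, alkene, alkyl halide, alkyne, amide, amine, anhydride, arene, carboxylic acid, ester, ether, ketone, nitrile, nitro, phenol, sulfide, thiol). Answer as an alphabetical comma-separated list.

Reading the structure from left to right:
  HOC6H4: –OH attached directly to an aromatic ring → phenol (not alcohol); the ring itself is an arene.
  CH(CN): pendant –C≡N: nitrile.
  CH(CHO): pendant –CHO: carbonyl C bonded to C and H → aldehyde.
  CH(COCl): pendant –C(=O)X: carbonyl C bonded to C and halogen → acyl halide.
  CH(CH2Br): pendant –CH2X: halogen on sp³ carbon → alkyl halide.
  CH=CH2: C=C double bond → alkene.

acyl halide, aldehyde, alkene, alkyl halide, arene, nitrile, phenol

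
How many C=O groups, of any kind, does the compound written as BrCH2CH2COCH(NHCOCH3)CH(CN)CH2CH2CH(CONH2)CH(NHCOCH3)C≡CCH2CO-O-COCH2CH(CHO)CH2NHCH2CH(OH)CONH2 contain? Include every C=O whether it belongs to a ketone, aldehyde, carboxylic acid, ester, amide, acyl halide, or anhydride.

CO: ketone, 1 C=O (running total 1).
CH(NHCOCH3): amide, 1 C=O (running total 2).
CH(CONH2): amide, 1 C=O (running total 3).
CH(NHCOCH3): amide, 1 C=O (running total 4).
CH2CO-O-COCH2: anhydride, 2 C=O (running total 6).
CH(CHO): aldehyde, 1 C=O (running total 7).
CONH2: amide, 1 C=O (running total 8).

8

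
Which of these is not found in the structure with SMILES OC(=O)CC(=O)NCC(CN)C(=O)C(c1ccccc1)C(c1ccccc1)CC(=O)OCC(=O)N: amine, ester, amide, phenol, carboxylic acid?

phenol

ester: present (CH2COOCH2 — –C(=O)–O–C with C on the carbonyl side → ester).
amine: present (CH(CH2NH2) — pendant –CH2NH2: N on sp³ C, no adjacent C=O → amine).
amide: present (CH2CONHCH2 — –C(=O)–N– linkage → amide (the N is not an amine)).
carboxylic acid: present (HOOC — –COOH: carbonyl C bonded to –OH and C → carboxylic acid (the –OH is not a separate alcohol)).
phenol: no segment matches this pattern.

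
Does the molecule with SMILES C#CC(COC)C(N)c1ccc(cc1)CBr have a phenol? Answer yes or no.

no

C≡C triple bond → alkyne.
pendant –CH2OCH3: C–O–C linkage → ether.
–NH2 on an sp³ carbon with no adjacent C=O → amine.
para-disubstituted benzene ring → arene.
halogen on an sp³ carbon → alkyl halide.
The groups actually present are: alkyl halide, alkyne, amine, arene, ether.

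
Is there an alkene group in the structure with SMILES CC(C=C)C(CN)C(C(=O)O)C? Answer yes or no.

pendant –CH=CH2: C=C double bond → alkene.
pendant –CH2NH2: N on sp³ C, no adjacent C=O → amine.
pendant –COOH: carbonyl C bonded to C and –OH → carboxylic acid.
The CH(CH=CH2) segment supplies the alkene: pendant –CH=CH2: C=C double bond → alkene.

yes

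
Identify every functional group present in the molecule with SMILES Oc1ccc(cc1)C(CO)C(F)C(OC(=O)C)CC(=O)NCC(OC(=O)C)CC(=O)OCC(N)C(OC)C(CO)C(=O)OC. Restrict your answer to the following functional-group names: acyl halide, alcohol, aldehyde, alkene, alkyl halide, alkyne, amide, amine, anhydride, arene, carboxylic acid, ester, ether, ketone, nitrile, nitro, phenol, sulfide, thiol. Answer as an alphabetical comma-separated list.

alcohol, alkyl halide, amide, amine, arene, ester, ether, phenol

–OH attached directly to an aromatic ring → phenol (not alcohol); the ring itself is an arene.
pendant –CH2OH on an sp³ backbone C → alcohol.
halogen on an sp³ carbon → alkyl halide.
pendant –OC(=O)CH3: an acyloxy group → ester.
–C(=O)–N– linkage → amide (the N is not an amine).
pendant –OC(=O)CH3: an acyloxy group → ester.
–C(=O)–O–C with C on the carbonyl side → ester.
–NH2 on an sp³ carbon with no adjacent C=O → amine.
pendant –OCH3: C–O–C with sp³ C, no adjacent C=O → ether.
pendant –CH2OH on an sp³ backbone C → alcohol.
–C(=O)OCH3: carbonyl C bonded to C and to –OCH3 → ester (not ketone + ether).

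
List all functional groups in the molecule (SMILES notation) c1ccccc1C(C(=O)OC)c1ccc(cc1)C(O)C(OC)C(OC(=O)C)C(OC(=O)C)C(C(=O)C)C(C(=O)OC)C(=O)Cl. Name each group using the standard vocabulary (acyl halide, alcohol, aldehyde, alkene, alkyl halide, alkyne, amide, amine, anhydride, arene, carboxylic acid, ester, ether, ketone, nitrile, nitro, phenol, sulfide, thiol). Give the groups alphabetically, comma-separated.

C6H5– phenyl ring → arene.
pendant –COOCH3: carbonyl C bonded to C and –OCH3 → ester.
para-disubstituted benzene ring → arene.
–OH on an sp³ carbon → alcohol (secondary).
pendant –OCH3: C–O–C with sp³ C, no adjacent C=O → ether.
pendant –OC(=O)CH3: an acyloxy group → ester.
pendant –OC(=O)CH3: an acyloxy group → ester.
pendant –COCH3: carbonyl C bonded to two carbons → ketone.
pendant –COOCH3: carbonyl C bonded to C and –OCH3 → ester.
–C(=O)Cl: carbonyl C bonded to C and to a halogen → acyl halide (not alkyl halide).

acyl halide, alcohol, arene, ester, ether, ketone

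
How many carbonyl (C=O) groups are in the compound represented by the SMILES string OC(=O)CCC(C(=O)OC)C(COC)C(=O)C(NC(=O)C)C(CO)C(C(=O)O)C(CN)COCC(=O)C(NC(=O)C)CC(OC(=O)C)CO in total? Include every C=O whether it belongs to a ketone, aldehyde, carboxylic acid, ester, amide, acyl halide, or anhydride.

8

HOOC: carboxylic acid, 1 C=O (running total 1).
CH(COOCH3): ester, 1 C=O (running total 2).
CO: ketone, 1 C=O (running total 3).
CH(NHCOCH3): amide, 1 C=O (running total 4).
CH(COOH): carboxylic acid, 1 C=O (running total 5).
CO: ketone, 1 C=O (running total 6).
CH(NHCOCH3): amide, 1 C=O (running total 7).
CH(OCOCH3): ester, 1 C=O (running total 8).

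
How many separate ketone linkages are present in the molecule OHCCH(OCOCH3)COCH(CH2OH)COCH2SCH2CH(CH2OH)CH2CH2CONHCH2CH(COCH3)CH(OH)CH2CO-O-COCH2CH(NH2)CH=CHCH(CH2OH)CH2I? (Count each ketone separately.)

3

Reading the structure from left to right:
  OHC: terminal –CHO: carbonyl C bonded to H and C → aldehyde.
  CH(OCOCH3): pendant –OC(=O)CH3: an acyloxy group → ester.
  CO: –C(=O)– with carbon on both sides → ketone.
  CH(CH2OH): pendant –CH2OH on an sp³ backbone C → alcohol.
  CO: –C(=O)– with carbon on both sides → ketone.
  CH2SCH2: C–S–C linkage → sulfide (thioether).
  CH(CH2OH): pendant –CH2OH on an sp³ backbone C → alcohol.
  CH2CONHCH2: –C(=O)–N– linkage → amide (the N is not an amine).
  CH(COCH3): pendant –COCH3: carbonyl C bonded to two carbons → ketone.
  CH(OH): –OH on an sp³ carbon → alcohol (secondary).
  CH2CO-O-COCH2: two acyl groups sharing one oxygen, –C(=O)–O–C(=O)– → anhydride.
  CH(NH2): –NH2 on an sp³ carbon with no adjacent C=O → amine.
  CH=CH: C=C double bond → alkene.
  CH(CH2OH): pendant –CH2OH on an sp³ backbone C → alcohol.
  CH2I: halogen on an sp³ carbon → alkyl halide.
Ketone appears at: CO, CO, CH(COCH3) → 3.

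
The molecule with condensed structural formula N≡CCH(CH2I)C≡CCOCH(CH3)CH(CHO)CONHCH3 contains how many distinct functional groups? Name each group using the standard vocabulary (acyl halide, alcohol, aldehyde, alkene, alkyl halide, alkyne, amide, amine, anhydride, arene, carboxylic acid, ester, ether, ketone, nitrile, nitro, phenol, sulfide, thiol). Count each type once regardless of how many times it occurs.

Working along the chain:
  N≡C: N≡C–: carbon triple-bonded to nitrogen → nitrile.
  CH(CH2I): pendant –CH2X: halogen on sp³ carbon → alkyl halide.
  C≡C: C≡C triple bond → alkyne.
  CO: –C(=O)– with carbon on both sides → ketone.
  CH(CHO): pendant –CHO: carbonyl C bonded to C and H → aldehyde.
  CONHCH3: –C(=O)NHCH3: carbonyl C bonded to C and to N → amide (the N is not an amine).
Distinct types present: aldehyde, alkyl halide, alkyne, amide, ketone, nitrile.

6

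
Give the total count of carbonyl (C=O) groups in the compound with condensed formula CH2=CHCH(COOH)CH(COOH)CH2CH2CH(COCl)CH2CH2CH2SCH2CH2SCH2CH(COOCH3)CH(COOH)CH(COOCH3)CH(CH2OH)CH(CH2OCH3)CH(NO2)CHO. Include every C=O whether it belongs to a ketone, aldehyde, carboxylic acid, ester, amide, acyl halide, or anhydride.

7

CH(COOH): carboxylic acid, 1 C=O (running total 1).
CH(COOH): carboxylic acid, 1 C=O (running total 2).
CH(COCl): acyl halide, 1 C=O (running total 3).
CH(COOCH3): ester, 1 C=O (running total 4).
CH(COOH): carboxylic acid, 1 C=O (running total 5).
CH(COOCH3): ester, 1 C=O (running total 6).
CHO: aldehyde, 1 C=O (running total 7).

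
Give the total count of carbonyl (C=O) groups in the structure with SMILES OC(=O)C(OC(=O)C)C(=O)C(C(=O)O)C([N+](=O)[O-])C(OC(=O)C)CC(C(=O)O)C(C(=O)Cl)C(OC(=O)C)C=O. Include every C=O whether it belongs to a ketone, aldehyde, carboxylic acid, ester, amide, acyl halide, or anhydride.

HOOC: carboxylic acid, 1 C=O (running total 1).
CH(OCOCH3): ester, 1 C=O (running total 2).
CO: ketone, 1 C=O (running total 3).
CH(COOH): carboxylic acid, 1 C=O (running total 4).
CH(OCOCH3): ester, 1 C=O (running total 5).
CH(COOH): carboxylic acid, 1 C=O (running total 6).
CH(COCl): acyl halide, 1 C=O (running total 7).
CH(OCOCH3): ester, 1 C=O (running total 8).
CHO: aldehyde, 1 C=O (running total 9).

9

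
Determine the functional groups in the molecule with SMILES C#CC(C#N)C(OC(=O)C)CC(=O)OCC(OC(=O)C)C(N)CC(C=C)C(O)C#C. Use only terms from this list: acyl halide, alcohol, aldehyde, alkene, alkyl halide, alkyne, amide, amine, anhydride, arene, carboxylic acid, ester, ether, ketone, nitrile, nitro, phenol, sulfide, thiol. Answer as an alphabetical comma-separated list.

C≡C triple bond → alkyne.
pendant –C≡N: nitrile.
pendant –OC(=O)CH3: an acyloxy group → ester.
–C(=O)–O–C with C on the carbonyl side → ester.
pendant –OC(=O)CH3: an acyloxy group → ester.
–NH2 on an sp³ carbon with no adjacent C=O → amine.
pendant –CH=CH2: C=C double bond → alkene.
–OH on an sp³ carbon → alcohol (secondary).
C≡C triple bond → alkyne.

alcohol, alkene, alkyne, amine, ester, nitrile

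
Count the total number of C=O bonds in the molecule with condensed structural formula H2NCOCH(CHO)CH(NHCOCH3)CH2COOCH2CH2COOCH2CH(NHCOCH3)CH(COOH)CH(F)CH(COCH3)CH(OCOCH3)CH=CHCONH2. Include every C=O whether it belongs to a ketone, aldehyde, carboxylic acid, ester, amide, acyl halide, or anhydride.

10

H2NCO: amide, 1 C=O (running total 1).
CH(CHO): aldehyde, 1 C=O (running total 2).
CH(NHCOCH3): amide, 1 C=O (running total 3).
CH2COOCH2: ester, 1 C=O (running total 4).
CH2COOCH2: ester, 1 C=O (running total 5).
CH(NHCOCH3): amide, 1 C=O (running total 6).
CH(COOH): carboxylic acid, 1 C=O (running total 7).
CH(COCH3): ketone, 1 C=O (running total 8).
CH(OCOCH3): ester, 1 C=O (running total 9).
CONH2: amide, 1 C=O (running total 10).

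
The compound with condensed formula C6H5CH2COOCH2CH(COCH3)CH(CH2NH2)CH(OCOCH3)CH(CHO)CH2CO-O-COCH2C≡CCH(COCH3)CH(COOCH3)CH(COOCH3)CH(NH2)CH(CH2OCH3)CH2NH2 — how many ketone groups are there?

2

C6H5– phenyl ring → arene.
–C(=O)–O–C with C on the carbonyl side → ester.
pendant –COCH3: carbonyl C bonded to two carbons → ketone.
pendant –CH2NH2: N on sp³ C, no adjacent C=O → amine.
pendant –OC(=O)CH3: an acyloxy group → ester.
pendant –CHO: carbonyl C bonded to C and H → aldehyde.
two acyl groups sharing one oxygen, –C(=O)–O–C(=O)– → anhydride.
C≡C triple bond → alkyne.
pendant –COCH3: carbonyl C bonded to two carbons → ketone.
pendant –COOCH3: carbonyl C bonded to C and –OCH3 → ester.
pendant –COOCH3: carbonyl C bonded to C and –OCH3 → ester.
–NH2 on an sp³ carbon with no adjacent C=O → amine.
pendant –CH2OCH3: C–O–C linkage → ether.
–NH2 on an sp³ carbon with no adjacent C=O → amine.
Ketone appears at: CH(COCH3), CH(COCH3) → 2.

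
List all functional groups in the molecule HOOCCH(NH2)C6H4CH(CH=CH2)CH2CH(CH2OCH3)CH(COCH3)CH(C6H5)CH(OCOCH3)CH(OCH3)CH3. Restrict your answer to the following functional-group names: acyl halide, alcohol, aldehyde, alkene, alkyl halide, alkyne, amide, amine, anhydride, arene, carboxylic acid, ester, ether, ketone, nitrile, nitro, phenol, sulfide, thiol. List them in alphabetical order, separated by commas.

–COOH: carbonyl C bonded to –OH and C → carboxylic acid (the –OH is not a separate alcohol).
–NH2 on an sp³ carbon with no adjacent C=O → amine.
para-disubstituted benzene ring → arene.
pendant –CH=CH2: C=C double bond → alkene.
pendant –CH2OCH3: C–O–C linkage → ether.
pendant –COCH3: carbonyl C bonded to two carbons → ketone.
pendant –C6H5: benzene ring → arene.
pendant –OC(=O)CH3: an acyloxy group → ester.
pendant –OCH3: C–O–C with sp³ C, no adjacent C=O → ether.

alkene, amine, arene, carboxylic acid, ester, ether, ketone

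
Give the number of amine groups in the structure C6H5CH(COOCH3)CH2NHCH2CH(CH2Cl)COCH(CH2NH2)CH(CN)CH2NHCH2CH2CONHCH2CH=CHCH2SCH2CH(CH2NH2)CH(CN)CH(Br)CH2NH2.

5

C6H5– phenyl ring → arene.
pendant –COOCH3: carbonyl C bonded to C and –OCH3 → ester.
C–N–C with sp³ carbons and no adjacent C=O → amine (secondary).
pendant –CH2X: halogen on sp³ carbon → alkyl halide.
–C(=O)– with carbon on both sides → ketone.
pendant –CH2NH2: N on sp³ C, no adjacent C=O → amine.
pendant –C≡N: nitrile.
C–N–C with sp³ carbons and no adjacent C=O → amine (secondary).
–C(=O)–N– linkage → amide (the N is not an amine).
C=C double bond → alkene.
C–S–C linkage → sulfide (thioether).
pendant –CH2NH2: N on sp³ C, no adjacent C=O → amine.
pendant –C≡N: nitrile.
halogen on an sp³ carbon → alkyl halide.
–NH2 on an sp³ carbon with no adjacent C=O → amine.
Amine appears at: CH2NHCH2, CH(CH2NH2), CH2NHCH2, CH(CH2NH2), CH2NH2 → 5.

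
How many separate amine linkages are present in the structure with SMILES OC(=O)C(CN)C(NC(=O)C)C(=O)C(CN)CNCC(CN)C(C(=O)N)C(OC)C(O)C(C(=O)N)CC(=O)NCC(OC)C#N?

–COOH: carbonyl C bonded to –OH and C → carboxylic acid (the –OH is not a separate alcohol).
pendant –CH2NH2: N on sp³ C, no adjacent C=O → amine.
pendant –NHC(=O)CH3: N bonded to a carbonyl → amide (not amine).
–C(=O)– with carbon on both sides → ketone.
pendant –CH2NH2: N on sp³ C, no adjacent C=O → amine.
C–N–C with sp³ carbons and no adjacent C=O → amine (secondary).
pendant –CH2NH2: N on sp³ C, no adjacent C=O → amine.
pendant –CONH2: carbonyl C bonded to C and N → amide.
pendant –OCH3: C–O–C with sp³ C, no adjacent C=O → ether.
–OH on an sp³ carbon → alcohol (secondary).
pendant –CONH2: carbonyl C bonded to C and N → amide.
–C(=O)–N– linkage → amide (the N is not an amine).
pendant –OCH3: C–O–C with sp³ C, no adjacent C=O → ether.
–C≡N: carbon triple-bonded to nitrogen → nitrile.
Amine appears at: CH(CH2NH2), CH(CH2NH2), CH2NHCH2, CH(CH2NH2) → 4.

4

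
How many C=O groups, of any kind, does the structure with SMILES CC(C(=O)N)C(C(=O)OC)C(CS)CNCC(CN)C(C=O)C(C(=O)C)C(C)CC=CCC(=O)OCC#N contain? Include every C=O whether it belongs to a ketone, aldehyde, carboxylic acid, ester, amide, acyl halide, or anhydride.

5

CH(CONH2): amide, 1 C=O (running total 1).
CH(COOCH3): ester, 1 C=O (running total 2).
CH(CHO): aldehyde, 1 C=O (running total 3).
CH(COCH3): ketone, 1 C=O (running total 4).
CH2COOCH2: ester, 1 C=O (running total 5).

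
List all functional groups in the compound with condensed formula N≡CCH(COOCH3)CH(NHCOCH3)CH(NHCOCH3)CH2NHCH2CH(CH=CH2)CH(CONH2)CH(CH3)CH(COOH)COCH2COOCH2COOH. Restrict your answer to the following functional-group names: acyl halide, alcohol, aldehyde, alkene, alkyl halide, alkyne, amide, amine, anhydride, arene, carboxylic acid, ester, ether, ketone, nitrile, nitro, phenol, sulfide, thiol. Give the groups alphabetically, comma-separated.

alkene, amide, amine, carboxylic acid, ester, ketone, nitrile

N≡C–: carbon triple-bonded to nitrogen → nitrile.
pendant –COOCH3: carbonyl C bonded to C and –OCH3 → ester.
pendant –NHC(=O)CH3: N bonded to a carbonyl → amide (not amine).
pendant –NHC(=O)CH3: N bonded to a carbonyl → amide (not amine).
C–N–C with sp³ carbons and no adjacent C=O → amine (secondary).
pendant –CH=CH2: C=C double bond → alkene.
pendant –CONH2: carbonyl C bonded to C and N → amide.
pendant –COOH: carbonyl C bonded to C and –OH → carboxylic acid.
–C(=O)– with carbon on both sides → ketone.
–C(=O)–O–C with C on the carbonyl side → ester.
–COOH: carbonyl C bonded to –OH and C → carboxylic acid (the –OH is not a separate alcohol).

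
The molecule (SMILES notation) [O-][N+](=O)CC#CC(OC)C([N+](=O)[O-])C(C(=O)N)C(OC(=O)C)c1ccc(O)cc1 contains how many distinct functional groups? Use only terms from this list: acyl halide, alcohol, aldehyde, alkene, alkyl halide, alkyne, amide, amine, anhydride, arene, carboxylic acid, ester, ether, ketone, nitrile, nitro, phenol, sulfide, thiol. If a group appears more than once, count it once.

Taking each segment in turn:
  O2NCH2: –NO2 on carbon → nitro group.
  C≡C: C≡C triple bond → alkyne.
  CH(OCH3): pendant –OCH3: C–O–C with sp³ C, no adjacent C=O → ether.
  CH(NO2): –NO2 on an sp³ carbon → nitro (the N=O is not a carbonyl).
  CH(CONH2): pendant –CONH2: carbonyl C bonded to C and N → amide.
  CH(OCOCH3): pendant –OC(=O)CH3: an acyloxy group → ester.
  C6H4OH: –OH attached directly to an aromatic ring → phenol (not alcohol); the ring itself is an arene.
Distinct types present: alkyne, amide, arene, ester, ether, nitro, phenol.

7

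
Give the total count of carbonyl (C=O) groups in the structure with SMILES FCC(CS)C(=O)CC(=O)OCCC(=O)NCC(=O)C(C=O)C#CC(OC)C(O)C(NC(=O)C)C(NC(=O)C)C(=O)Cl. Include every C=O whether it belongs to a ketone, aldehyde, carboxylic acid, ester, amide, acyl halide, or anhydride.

CO: ketone, 1 C=O (running total 1).
CH2COOCH2: ester, 1 C=O (running total 2).
CH2CONHCH2: amide, 1 C=O (running total 3).
CO: ketone, 1 C=O (running total 4).
CH(CHO): aldehyde, 1 C=O (running total 5).
CH(NHCOCH3): amide, 1 C=O (running total 6).
CH(NHCOCH3): amide, 1 C=O (running total 7).
COCl: acyl halide, 1 C=O (running total 8).

8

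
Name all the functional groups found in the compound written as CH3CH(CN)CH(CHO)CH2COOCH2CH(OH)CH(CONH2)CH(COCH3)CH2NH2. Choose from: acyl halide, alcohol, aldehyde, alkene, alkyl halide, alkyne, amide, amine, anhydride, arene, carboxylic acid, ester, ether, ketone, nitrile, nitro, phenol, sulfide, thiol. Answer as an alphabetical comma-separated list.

pendant –C≡N: nitrile.
pendant –CHO: carbonyl C bonded to C and H → aldehyde.
–C(=O)–O–C with C on the carbonyl side → ester.
–OH on an sp³ carbon → alcohol (secondary).
pendant –CONH2: carbonyl C bonded to C and N → amide.
pendant –COCH3: carbonyl C bonded to two carbons → ketone.
–NH2 on an sp³ carbon with no adjacent C=O → amine.

alcohol, aldehyde, amide, amine, ester, ketone, nitrile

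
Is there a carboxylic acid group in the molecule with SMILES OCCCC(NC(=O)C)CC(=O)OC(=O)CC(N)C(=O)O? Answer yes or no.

Reading the structure from left to right:
  HOCH2: HO– on an sp³ carbon → alcohol.
  CH(NHCOCH3): pendant –NHC(=O)CH3: N bonded to a carbonyl → amide (not amine).
  CH2CO-O-COCH2: two acyl groups sharing one oxygen, –C(=O)–O–C(=O)– → anhydride.
  CH(NH2): –NH2 on an sp³ carbon with no adjacent C=O → amine.
  COOH: –COOH: carbonyl C bonded to –OH and C → carboxylic acid (the –OH is not a separate alcohol).
The COOH segment supplies the carboxylic acid: –COOH: carbonyl C bonded to –OH and C → carboxylic acid (the –OH is not a separate alcohol).

yes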